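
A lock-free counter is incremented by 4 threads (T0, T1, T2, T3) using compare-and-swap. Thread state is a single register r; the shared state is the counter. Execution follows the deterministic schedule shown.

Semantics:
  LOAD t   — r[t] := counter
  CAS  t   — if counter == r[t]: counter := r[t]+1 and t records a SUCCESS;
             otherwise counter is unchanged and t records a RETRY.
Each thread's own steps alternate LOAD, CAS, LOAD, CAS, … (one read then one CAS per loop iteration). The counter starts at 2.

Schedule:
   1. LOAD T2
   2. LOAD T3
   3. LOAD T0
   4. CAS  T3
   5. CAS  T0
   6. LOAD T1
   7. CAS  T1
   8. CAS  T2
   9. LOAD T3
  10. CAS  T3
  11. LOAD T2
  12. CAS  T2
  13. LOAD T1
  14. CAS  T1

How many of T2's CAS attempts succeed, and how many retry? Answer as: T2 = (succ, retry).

T2 = (1, 1)

1. LOAD T2 → mem=2 r[T2]=2 [LOAD]
2. LOAD T3 → mem=2 r[T3]=2 [LOAD]
3. LOAD T0 → mem=2 r[T0]=2 [LOAD]
4. CAS T3 → mem=3 r[T3]=2 [OK]
5. CAS T0 → mem=3 r[T0]=2 [RETRY]
6. LOAD T1 → mem=3 r[T1]=3 [LOAD]
7. CAS T1 → mem=4 r[T1]=3 [OK]
8. CAS T2 → mem=4 r[T2]=2 [RETRY]
9. LOAD T3 → mem=4 r[T3]=4 [LOAD]
10. CAS T3 → mem=5 r[T3]=4 [OK]
11. LOAD T2 → mem=5 r[T2]=5 [LOAD]
12. CAS T2 → mem=6 r[T2]=5 [OK]
13. LOAD T1 → mem=6 r[T1]=6 [LOAD]
14. CAS T1 → mem=7 r[T1]=6 [OK]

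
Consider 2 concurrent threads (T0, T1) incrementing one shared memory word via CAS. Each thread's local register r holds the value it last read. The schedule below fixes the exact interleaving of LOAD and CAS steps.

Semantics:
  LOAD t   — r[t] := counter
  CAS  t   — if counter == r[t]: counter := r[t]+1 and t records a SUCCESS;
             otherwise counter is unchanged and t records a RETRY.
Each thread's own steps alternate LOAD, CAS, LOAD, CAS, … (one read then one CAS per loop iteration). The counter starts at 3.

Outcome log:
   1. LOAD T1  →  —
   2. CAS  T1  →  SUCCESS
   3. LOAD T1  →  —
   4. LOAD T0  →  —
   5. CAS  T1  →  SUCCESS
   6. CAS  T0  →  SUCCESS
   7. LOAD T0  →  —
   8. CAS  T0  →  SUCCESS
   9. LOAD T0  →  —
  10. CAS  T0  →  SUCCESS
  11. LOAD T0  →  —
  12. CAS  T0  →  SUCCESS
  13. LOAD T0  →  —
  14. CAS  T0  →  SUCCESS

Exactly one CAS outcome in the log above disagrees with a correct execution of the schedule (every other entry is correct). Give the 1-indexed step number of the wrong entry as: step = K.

Correct run:
[1] T1.load  rd  (counter 3, T1.r 3)
[2] T1.cas  hit  (counter 4, T1.r 3)
[3] T1.load  rd  (counter 4, T1.r 4)
[4] T0.load  rd  (counter 4, T0.r 4)
[5] T1.cas  hit  (counter 5, T1.r 4)
[6] T0.cas  miss  (counter 5, T0.r 4)
[7] T0.load  rd  (counter 5, T0.r 5)
[8] T0.cas  hit  (counter 6, T0.r 5)
[9] T0.load  rd  (counter 6, T0.r 6)
[10] T0.cas  hit  (counter 7, T0.r 6)
[11] T0.load  rd  (counter 7, T0.r 7)
[12] T0.cas  hit  (counter 8, T0.r 7)
[13] T0.load  rd  (counter 8, T0.r 8)
[14] T0.cas  hit  (counter 9, T0.r 8)
Mismatch at 6.

step = 6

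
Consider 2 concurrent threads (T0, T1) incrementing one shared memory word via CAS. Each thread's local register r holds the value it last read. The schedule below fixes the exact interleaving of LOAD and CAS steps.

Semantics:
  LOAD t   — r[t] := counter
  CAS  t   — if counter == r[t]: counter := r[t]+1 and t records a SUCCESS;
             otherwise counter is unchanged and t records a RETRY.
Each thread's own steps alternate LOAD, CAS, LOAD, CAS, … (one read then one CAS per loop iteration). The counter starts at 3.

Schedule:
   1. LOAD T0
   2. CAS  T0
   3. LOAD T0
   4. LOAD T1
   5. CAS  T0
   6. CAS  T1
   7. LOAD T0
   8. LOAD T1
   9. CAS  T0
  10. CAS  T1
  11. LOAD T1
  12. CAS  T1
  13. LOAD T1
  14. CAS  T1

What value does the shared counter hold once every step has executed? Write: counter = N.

counter = 8

   1) LOAD T0:  M=3  r_T0=3
   2) CAS  T0:  M=4  r_T0=3 ✓
   3) LOAD T0:  M=4  r_T0=4
   4) LOAD T1:  M=4  r_T1=4
   5) CAS  T0:  M=5  r_T0=4 ✓
   6) CAS  T1:  M=5  r_T1=4 ✗
   7) LOAD T0:  M=5  r_T0=5
   8) LOAD T1:  M=5  r_T1=5
   9) CAS  T0:  M=6  r_T0=5 ✓
  10) CAS  T1:  M=6  r_T1=5 ✗
  11) LOAD T1:  M=6  r_T1=6
  12) CAS  T1:  M=7  r_T1=6 ✓
  13) LOAD T1:  M=7  r_T1=7
  14) CAS  T1:  M=8  r_T1=7 ✓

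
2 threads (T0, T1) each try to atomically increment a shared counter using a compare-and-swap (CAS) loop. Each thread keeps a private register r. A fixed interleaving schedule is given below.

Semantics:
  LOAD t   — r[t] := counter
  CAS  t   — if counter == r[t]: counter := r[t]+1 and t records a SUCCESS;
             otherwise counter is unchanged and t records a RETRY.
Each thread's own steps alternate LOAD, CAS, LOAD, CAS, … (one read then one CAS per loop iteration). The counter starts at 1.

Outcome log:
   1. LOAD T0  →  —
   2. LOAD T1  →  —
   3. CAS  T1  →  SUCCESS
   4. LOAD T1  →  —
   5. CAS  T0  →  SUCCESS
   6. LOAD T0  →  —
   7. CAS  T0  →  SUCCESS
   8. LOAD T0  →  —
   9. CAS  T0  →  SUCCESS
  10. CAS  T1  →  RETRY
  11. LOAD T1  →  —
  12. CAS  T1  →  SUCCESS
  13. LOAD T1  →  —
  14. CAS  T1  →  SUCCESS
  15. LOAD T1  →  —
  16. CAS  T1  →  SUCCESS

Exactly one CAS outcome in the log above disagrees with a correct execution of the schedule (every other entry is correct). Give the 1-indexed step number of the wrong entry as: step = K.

step = 5

Reference trace:
   1) LOAD T0:  M=1  r_T0=1
   2) LOAD T1:  M=1  r_T1=1
   3) CAS  T1:  M=2  r_T1=1 ✓
   4) LOAD T1:  M=2  r_T1=2
   5) CAS  T0:  M=2  r_T0=1 ✗
   6) LOAD T0:  M=2  r_T0=2
   7) CAS  T0:  M=3  r_T0=2 ✓
   8) LOAD T0:  M=3  r_T0=3
   9) CAS  T0:  M=4  r_T0=3 ✓
  10) CAS  T1:  M=4  r_T1=2 ✗
  11) LOAD T1:  M=4  r_T1=4
  12) CAS  T1:  M=5  r_T1=4 ✓
  13) LOAD T1:  M=5  r_T1=5
  14) CAS  T1:  M=6  r_T1=5 ✓
  15) LOAD T1:  M=6  r_T1=6
  16) CAS  T1:  M=7  r_T1=6 ✓
Log disagrees first at step 5.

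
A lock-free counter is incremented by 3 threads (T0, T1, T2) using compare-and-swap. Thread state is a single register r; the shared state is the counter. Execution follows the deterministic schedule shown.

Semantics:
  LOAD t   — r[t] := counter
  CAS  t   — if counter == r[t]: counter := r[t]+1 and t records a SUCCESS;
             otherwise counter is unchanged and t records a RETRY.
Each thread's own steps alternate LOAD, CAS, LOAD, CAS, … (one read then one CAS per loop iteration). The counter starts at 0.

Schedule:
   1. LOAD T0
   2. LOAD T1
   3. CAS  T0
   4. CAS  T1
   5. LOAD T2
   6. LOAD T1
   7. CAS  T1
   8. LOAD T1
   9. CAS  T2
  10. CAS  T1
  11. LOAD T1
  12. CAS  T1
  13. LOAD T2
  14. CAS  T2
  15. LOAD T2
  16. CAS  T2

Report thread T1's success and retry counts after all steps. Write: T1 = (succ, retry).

step 1: T0 LOAD ⇒ load; ctr=0 reg=0
step 2: T1 LOAD ⇒ load; ctr=0 reg=0
step 3: T0 CAS ⇒ ok; ctr=1 reg=0
step 4: T1 CAS ⇒ retry; ctr=1 reg=0
step 5: T2 LOAD ⇒ load; ctr=1 reg=1
step 6: T1 LOAD ⇒ load; ctr=1 reg=1
step 7: T1 CAS ⇒ ok; ctr=2 reg=1
step 8: T1 LOAD ⇒ load; ctr=2 reg=2
step 9: T2 CAS ⇒ retry; ctr=2 reg=1
step 10: T1 CAS ⇒ ok; ctr=3 reg=2
step 11: T1 LOAD ⇒ load; ctr=3 reg=3
step 12: T1 CAS ⇒ ok; ctr=4 reg=3
step 13: T2 LOAD ⇒ load; ctr=4 reg=4
step 14: T2 CAS ⇒ ok; ctr=5 reg=4
step 15: T2 LOAD ⇒ load; ctr=5 reg=5
step 16: T2 CAS ⇒ ok; ctr=6 reg=5

T1 = (3, 1)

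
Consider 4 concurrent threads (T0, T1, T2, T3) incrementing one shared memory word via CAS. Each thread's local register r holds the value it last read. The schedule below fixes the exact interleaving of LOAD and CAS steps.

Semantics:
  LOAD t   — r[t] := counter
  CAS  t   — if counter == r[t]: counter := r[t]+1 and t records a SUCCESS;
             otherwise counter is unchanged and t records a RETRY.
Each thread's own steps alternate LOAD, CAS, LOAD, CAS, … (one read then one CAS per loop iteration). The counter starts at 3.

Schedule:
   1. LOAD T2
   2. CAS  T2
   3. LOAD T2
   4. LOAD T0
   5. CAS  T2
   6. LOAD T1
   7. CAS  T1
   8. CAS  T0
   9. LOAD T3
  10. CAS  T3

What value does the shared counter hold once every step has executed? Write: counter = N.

[1] T2.load  rd  (counter 3, T2.r 3)
[2] T2.cas  hit  (counter 4, T2.r 3)
[3] T2.load  rd  (counter 4, T2.r 4)
[4] T0.load  rd  (counter 4, T0.r 4)
[5] T2.cas  hit  (counter 5, T2.r 4)
[6] T1.load  rd  (counter 5, T1.r 5)
[7] T1.cas  hit  (counter 6, T1.r 5)
[8] T0.cas  miss  (counter 6, T0.r 4)
[9] T3.load  rd  (counter 6, T3.r 6)
[10] T3.cas  hit  (counter 7, T3.r 6)

counter = 7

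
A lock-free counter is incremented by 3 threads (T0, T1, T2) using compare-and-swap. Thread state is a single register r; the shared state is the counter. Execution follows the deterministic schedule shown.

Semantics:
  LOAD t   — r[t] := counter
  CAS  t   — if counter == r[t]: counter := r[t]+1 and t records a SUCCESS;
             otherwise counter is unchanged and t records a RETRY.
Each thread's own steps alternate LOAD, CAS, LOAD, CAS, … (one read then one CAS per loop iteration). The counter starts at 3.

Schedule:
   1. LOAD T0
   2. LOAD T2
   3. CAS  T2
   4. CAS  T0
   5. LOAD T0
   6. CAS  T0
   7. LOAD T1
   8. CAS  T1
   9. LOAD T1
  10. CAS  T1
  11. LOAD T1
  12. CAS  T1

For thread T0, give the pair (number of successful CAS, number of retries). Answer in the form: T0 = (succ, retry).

   1) LOAD T0:  M=3  r_T0=3
   2) LOAD T2:  M=3  r_T2=3
   3) CAS  T2:  M=4  r_T2=3 ✓
   4) CAS  T0:  M=4  r_T0=3 ✗
   5) LOAD T0:  M=4  r_T0=4
   6) CAS  T0:  M=5  r_T0=4 ✓
   7) LOAD T1:  M=5  r_T1=5
   8) CAS  T1:  M=6  r_T1=5 ✓
   9) LOAD T1:  M=6  r_T1=6
  10) CAS  T1:  M=7  r_T1=6 ✓
  11) LOAD T1:  M=7  r_T1=7
  12) CAS  T1:  M=8  r_T1=7 ✓

T0 = (1, 1)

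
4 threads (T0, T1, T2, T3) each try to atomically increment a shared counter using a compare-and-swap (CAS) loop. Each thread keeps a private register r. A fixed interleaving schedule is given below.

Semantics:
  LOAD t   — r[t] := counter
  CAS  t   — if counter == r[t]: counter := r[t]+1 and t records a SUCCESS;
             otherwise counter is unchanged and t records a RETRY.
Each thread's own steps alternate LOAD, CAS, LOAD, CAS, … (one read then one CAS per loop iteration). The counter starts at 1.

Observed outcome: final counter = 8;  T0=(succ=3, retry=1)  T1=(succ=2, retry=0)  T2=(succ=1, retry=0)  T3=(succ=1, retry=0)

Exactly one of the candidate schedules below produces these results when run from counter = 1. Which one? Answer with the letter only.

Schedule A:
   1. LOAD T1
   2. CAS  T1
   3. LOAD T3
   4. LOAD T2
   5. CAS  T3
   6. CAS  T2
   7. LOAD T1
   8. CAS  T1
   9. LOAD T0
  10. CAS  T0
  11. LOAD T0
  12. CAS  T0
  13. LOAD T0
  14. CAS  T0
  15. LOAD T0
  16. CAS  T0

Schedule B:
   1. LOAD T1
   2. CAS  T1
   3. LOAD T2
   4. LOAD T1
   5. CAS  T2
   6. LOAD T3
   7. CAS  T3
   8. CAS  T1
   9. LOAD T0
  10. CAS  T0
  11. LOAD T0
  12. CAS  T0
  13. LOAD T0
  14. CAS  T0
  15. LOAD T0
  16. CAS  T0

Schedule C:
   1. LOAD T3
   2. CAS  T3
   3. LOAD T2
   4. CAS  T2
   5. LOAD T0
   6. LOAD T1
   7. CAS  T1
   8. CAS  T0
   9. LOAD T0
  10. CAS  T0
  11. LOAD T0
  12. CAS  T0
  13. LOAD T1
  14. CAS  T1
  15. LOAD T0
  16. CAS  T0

C

Run C:
T3 LOAD — after: cnt=1, r=1 — load
T3 CAS — after: cnt=2, r=1 — ok
T2 LOAD — after: cnt=2, r=2 — load
T2 CAS — after: cnt=3, r=2 — ok
T0 LOAD — after: cnt=3, r=3 — load
T1 LOAD — after: cnt=3, r=3 — load
T1 CAS — after: cnt=4, r=3 — ok
T0 CAS — after: cnt=4, r=3 — retry
T0 LOAD — after: cnt=4, r=4 — load
T0 CAS — after: cnt=5, r=4 — ok
T0 LOAD — after: cnt=5, r=5 — load
T0 CAS — after: cnt=6, r=5 — ok
T1 LOAD — after: cnt=6, r=6 — load
T1 CAS — after: cnt=7, r=6 — ok
T0 LOAD — after: cnt=7, r=7 — load
T0 CAS — after: cnt=8, r=7 — ok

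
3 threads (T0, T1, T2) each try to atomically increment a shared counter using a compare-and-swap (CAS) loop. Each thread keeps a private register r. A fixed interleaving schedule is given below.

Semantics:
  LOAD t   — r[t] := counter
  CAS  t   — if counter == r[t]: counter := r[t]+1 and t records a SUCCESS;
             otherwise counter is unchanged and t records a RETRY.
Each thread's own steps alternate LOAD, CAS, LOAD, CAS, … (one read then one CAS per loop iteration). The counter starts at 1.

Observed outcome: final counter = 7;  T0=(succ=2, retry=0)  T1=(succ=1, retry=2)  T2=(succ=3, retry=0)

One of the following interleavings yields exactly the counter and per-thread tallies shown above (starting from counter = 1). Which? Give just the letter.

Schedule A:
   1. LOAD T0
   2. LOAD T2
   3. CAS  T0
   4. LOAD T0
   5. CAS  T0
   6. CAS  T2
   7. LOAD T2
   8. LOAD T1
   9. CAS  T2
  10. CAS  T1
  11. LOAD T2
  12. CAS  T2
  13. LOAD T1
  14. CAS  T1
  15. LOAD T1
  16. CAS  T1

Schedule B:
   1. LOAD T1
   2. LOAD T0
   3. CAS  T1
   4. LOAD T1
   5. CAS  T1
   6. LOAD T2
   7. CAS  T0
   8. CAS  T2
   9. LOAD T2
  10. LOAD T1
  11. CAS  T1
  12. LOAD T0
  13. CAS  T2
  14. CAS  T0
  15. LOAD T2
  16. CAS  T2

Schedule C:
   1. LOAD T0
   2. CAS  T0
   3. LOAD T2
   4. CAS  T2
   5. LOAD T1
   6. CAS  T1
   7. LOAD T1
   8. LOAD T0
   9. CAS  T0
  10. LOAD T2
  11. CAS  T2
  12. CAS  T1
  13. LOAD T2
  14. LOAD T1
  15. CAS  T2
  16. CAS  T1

Tracing schedule C:
step 1: T0 LOAD ⇒ load; ctr=1 reg=1
step 2: T0 CAS ⇒ ok; ctr=2 reg=1
step 3: T2 LOAD ⇒ load; ctr=2 reg=2
step 4: T2 CAS ⇒ ok; ctr=3 reg=2
step 5: T1 LOAD ⇒ load; ctr=3 reg=3
step 6: T1 CAS ⇒ ok; ctr=4 reg=3
step 7: T1 LOAD ⇒ load; ctr=4 reg=4
step 8: T0 LOAD ⇒ load; ctr=4 reg=4
step 9: T0 CAS ⇒ ok; ctr=5 reg=4
step 10: T2 LOAD ⇒ load; ctr=5 reg=5
step 11: T2 CAS ⇒ ok; ctr=6 reg=5
step 12: T1 CAS ⇒ retry; ctr=6 reg=4
step 13: T2 LOAD ⇒ load; ctr=6 reg=6
step 14: T1 LOAD ⇒ load; ctr=6 reg=6
step 15: T2 CAS ⇒ ok; ctr=7 reg=6
step 16: T1 CAS ⇒ retry; ctr=7 reg=6

C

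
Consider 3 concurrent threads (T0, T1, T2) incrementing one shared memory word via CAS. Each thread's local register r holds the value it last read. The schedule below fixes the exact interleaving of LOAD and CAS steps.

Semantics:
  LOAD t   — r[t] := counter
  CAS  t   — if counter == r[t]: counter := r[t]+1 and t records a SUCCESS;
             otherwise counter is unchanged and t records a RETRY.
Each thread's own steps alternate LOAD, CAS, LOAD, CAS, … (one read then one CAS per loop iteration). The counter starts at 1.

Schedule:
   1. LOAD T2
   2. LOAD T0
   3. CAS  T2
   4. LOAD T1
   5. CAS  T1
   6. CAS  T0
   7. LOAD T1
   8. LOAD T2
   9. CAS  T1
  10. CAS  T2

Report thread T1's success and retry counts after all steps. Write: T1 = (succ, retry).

[1] T2.load  rd  (counter 1, T2.r 1)
[2] T0.load  rd  (counter 1, T0.r 1)
[3] T2.cas  hit  (counter 2, T2.r 1)
[4] T1.load  rd  (counter 2, T1.r 2)
[5] T1.cas  hit  (counter 3, T1.r 2)
[6] T0.cas  miss  (counter 3, T0.r 1)
[7] T1.load  rd  (counter 3, T1.r 3)
[8] T2.load  rd  (counter 3, T2.r 3)
[9] T1.cas  hit  (counter 4, T1.r 3)
[10] T2.cas  miss  (counter 4, T2.r 3)

T1 = (2, 0)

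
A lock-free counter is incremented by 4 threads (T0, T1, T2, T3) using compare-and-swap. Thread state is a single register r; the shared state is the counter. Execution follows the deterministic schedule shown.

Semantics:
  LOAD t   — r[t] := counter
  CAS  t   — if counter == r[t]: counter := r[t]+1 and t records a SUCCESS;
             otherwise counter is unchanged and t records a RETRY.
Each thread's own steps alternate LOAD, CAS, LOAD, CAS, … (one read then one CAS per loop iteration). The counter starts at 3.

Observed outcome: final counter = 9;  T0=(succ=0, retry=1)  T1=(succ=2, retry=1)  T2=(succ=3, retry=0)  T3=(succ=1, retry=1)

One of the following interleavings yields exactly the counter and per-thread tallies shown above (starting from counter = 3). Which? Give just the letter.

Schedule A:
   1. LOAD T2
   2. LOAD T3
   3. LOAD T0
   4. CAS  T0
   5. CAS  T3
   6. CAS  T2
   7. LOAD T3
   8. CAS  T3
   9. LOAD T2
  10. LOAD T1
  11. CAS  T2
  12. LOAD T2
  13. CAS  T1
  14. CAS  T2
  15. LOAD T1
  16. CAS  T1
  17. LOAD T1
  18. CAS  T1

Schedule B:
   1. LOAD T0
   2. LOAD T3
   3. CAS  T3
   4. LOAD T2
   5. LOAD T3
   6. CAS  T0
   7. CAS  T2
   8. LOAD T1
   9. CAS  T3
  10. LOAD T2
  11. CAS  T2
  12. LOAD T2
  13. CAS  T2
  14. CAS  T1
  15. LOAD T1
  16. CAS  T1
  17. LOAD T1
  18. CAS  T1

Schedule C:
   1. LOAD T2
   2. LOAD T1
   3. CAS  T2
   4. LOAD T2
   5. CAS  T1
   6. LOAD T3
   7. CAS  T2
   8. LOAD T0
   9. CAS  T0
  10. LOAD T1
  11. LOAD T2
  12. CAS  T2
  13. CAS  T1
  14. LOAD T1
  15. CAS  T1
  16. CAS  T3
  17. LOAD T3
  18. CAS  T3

Run B:
1. LOAD T0 → mem=3 r[T0]=3 [LOAD]
2. LOAD T3 → mem=3 r[T3]=3 [LOAD]
3. CAS T3 → mem=4 r[T3]=3 [OK]
4. LOAD T2 → mem=4 r[T2]=4 [LOAD]
5. LOAD T3 → mem=4 r[T3]=4 [LOAD]
6. CAS T0 → mem=4 r[T0]=3 [RETRY]
7. CAS T2 → mem=5 r[T2]=4 [OK]
8. LOAD T1 → mem=5 r[T1]=5 [LOAD]
9. CAS T3 → mem=5 r[T3]=4 [RETRY]
10. LOAD T2 → mem=5 r[T2]=5 [LOAD]
11. CAS T2 → mem=6 r[T2]=5 [OK]
12. LOAD T2 → mem=6 r[T2]=6 [LOAD]
13. CAS T2 → mem=7 r[T2]=6 [OK]
14. CAS T1 → mem=7 r[T1]=5 [RETRY]
15. LOAD T1 → mem=7 r[T1]=7 [LOAD]
16. CAS T1 → mem=8 r[T1]=7 [OK]
17. LOAD T1 → mem=8 r[T1]=8 [LOAD]
18. CAS T1 → mem=9 r[T1]=8 [OK]

B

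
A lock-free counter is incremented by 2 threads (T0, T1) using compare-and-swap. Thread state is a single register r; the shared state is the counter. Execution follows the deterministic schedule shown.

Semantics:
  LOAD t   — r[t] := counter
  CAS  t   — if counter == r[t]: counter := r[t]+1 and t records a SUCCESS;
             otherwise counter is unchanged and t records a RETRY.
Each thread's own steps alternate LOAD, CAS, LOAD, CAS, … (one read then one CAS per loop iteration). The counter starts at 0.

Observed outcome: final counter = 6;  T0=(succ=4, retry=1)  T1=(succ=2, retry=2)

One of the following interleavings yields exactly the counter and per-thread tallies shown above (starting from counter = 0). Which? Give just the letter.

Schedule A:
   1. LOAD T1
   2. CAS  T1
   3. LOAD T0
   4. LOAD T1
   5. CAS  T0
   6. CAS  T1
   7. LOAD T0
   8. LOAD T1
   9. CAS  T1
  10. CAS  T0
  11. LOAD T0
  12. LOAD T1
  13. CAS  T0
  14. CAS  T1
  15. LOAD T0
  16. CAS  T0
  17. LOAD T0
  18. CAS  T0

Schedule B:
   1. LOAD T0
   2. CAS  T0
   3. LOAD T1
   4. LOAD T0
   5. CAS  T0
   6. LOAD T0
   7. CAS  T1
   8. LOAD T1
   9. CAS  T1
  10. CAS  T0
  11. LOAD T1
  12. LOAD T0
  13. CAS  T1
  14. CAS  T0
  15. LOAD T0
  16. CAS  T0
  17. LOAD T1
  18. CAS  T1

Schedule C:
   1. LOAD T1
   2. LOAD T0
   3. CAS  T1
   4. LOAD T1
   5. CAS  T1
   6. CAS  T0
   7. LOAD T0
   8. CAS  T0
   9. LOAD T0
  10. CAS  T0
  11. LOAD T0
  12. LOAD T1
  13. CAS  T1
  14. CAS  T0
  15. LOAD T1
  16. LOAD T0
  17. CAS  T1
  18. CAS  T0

A

Run A:
step 1: T1 LOAD ⇒ load; ctr=0 reg=0
step 2: T1 CAS ⇒ ok; ctr=1 reg=0
step 3: T0 LOAD ⇒ load; ctr=1 reg=1
step 4: T1 LOAD ⇒ load; ctr=1 reg=1
step 5: T0 CAS ⇒ ok; ctr=2 reg=1
step 6: T1 CAS ⇒ retry; ctr=2 reg=1
step 7: T0 LOAD ⇒ load; ctr=2 reg=2
step 8: T1 LOAD ⇒ load; ctr=2 reg=2
step 9: T1 CAS ⇒ ok; ctr=3 reg=2
step 10: T0 CAS ⇒ retry; ctr=3 reg=2
step 11: T0 LOAD ⇒ load; ctr=3 reg=3
step 12: T1 LOAD ⇒ load; ctr=3 reg=3
step 13: T0 CAS ⇒ ok; ctr=4 reg=3
step 14: T1 CAS ⇒ retry; ctr=4 reg=3
step 15: T0 LOAD ⇒ load; ctr=4 reg=4
step 16: T0 CAS ⇒ ok; ctr=5 reg=4
step 17: T0 LOAD ⇒ load; ctr=5 reg=5
step 18: T0 CAS ⇒ ok; ctr=6 reg=5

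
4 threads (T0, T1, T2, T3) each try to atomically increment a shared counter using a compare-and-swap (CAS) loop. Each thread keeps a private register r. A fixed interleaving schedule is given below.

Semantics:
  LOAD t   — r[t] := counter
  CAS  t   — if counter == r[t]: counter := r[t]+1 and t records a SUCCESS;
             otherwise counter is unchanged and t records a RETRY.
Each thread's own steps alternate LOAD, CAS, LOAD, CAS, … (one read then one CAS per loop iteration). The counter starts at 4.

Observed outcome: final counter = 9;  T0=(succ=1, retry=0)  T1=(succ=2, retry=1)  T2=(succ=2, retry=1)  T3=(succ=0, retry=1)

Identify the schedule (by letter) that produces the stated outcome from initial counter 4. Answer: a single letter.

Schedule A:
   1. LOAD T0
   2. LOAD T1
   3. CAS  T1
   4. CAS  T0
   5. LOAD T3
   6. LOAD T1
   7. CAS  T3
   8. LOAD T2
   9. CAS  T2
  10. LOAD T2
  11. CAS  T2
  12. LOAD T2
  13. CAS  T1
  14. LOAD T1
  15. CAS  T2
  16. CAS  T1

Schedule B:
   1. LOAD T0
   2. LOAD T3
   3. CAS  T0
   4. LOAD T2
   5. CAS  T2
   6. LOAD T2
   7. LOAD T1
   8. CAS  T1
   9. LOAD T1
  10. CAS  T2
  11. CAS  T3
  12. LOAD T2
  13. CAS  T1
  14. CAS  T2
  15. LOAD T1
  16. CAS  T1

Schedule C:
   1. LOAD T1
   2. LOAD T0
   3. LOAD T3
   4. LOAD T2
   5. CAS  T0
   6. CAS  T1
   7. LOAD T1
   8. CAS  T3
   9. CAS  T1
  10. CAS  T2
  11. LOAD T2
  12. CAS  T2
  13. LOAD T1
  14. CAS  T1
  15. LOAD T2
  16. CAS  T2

C

Simulating candidate C:
#1 T1 reads 4
#2 T0 reads 4
#3 T3 reads 4
#4 T2 reads 4
#5 T0 CAS(4→5) writes; counter now 5
#6 T1 CAS(4→5) fails; counter now 5
#7 T1 reads 5
#8 T3 CAS(4→5) fails; counter now 5
#9 T1 CAS(5→6) writes; counter now 6
#10 T2 CAS(4→5) fails; counter now 6
#11 T2 reads 6
#12 T2 CAS(6→7) writes; counter now 7
#13 T1 reads 7
#14 T1 CAS(7→8) writes; counter now 8
#15 T2 reads 8
#16 T2 CAS(8→9) writes; counter now 9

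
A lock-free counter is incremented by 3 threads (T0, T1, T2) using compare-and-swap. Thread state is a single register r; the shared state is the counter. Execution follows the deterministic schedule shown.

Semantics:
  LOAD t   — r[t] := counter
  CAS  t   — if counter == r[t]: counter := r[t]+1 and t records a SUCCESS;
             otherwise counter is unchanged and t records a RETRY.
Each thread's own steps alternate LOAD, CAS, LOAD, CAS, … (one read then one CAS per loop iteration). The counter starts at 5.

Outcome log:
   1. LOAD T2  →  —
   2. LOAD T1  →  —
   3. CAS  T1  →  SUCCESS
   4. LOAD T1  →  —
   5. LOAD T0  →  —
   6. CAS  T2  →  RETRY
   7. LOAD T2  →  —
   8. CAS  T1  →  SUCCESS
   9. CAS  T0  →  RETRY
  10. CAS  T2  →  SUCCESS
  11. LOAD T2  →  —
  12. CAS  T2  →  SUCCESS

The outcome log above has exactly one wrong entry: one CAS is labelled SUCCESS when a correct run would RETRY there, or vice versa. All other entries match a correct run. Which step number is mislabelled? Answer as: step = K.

Re-executing:
   1) LOAD T2:  M=5  r_T2=5
   2) LOAD T1:  M=5  r_T1=5
   3) CAS  T1:  M=6  r_T1=5 ✓
   4) LOAD T1:  M=6  r_T1=6
   5) LOAD T0:  M=6  r_T0=6
   6) CAS  T2:  M=6  r_T2=5 ✗
   7) LOAD T2:  M=6  r_T2=6
   8) CAS  T1:  M=7  r_T1=6 ✓
   9) CAS  T0:  M=7  r_T0=6 ✗
  10) CAS  T2:  M=7  r_T2=6 ✗
  11) LOAD T2:  M=7  r_T2=7
  12) CAS  T2:  M=8  r_T2=7 ✓
Log disagrees first at step 10.

step = 10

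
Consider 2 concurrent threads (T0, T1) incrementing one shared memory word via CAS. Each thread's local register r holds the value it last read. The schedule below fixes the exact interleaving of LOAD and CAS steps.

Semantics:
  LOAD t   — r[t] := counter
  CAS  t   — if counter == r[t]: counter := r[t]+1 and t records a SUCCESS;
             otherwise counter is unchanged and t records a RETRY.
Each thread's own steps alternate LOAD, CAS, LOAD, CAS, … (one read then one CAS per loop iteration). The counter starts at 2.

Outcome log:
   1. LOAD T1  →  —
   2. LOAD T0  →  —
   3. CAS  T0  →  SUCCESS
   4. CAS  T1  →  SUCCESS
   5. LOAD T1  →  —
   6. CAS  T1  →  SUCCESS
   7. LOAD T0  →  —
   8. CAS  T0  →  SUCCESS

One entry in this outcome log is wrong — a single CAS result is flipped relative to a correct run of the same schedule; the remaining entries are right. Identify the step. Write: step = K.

Correct run:
step 1: T1 LOAD ⇒ load; ctr=2 reg=2
step 2: T0 LOAD ⇒ load; ctr=2 reg=2
step 3: T0 CAS ⇒ ok; ctr=3 reg=2
step 4: T1 CAS ⇒ retry; ctr=3 reg=2
step 5: T1 LOAD ⇒ load; ctr=3 reg=3
step 6: T1 CAS ⇒ ok; ctr=4 reg=3
step 7: T0 LOAD ⇒ load; ctr=4 reg=4
step 8: T0 CAS ⇒ ok; ctr=5 reg=4
Mismatch at 4.

step = 4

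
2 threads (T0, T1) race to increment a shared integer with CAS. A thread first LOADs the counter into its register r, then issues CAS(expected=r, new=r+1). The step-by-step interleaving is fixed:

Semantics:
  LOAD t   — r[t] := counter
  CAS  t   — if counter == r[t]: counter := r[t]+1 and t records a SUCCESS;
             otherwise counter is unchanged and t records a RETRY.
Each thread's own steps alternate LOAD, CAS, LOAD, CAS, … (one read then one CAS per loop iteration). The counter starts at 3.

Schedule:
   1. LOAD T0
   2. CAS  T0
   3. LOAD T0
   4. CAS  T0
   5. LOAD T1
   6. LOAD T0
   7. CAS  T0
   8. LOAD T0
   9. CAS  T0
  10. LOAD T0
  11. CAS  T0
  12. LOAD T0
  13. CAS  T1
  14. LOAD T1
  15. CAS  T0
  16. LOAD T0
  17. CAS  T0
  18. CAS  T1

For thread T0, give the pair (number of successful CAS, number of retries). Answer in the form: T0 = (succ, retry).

#1 T0 reads 3
#2 T0 CAS(3→4) writes; counter now 4
#3 T0 reads 4
#4 T0 CAS(4→5) writes; counter now 5
#5 T1 reads 5
#6 T0 reads 5
#7 T0 CAS(5→6) writes; counter now 6
#8 T0 reads 6
#9 T0 CAS(6→7) writes; counter now 7
#10 T0 reads 7
#11 T0 CAS(7→8) writes; counter now 8
#12 T0 reads 8
#13 T1 CAS(5→6) fails; counter now 8
#14 T1 reads 8
#15 T0 CAS(8→9) writes; counter now 9
#16 T0 reads 9
#17 T0 CAS(9→10) writes; counter now 10
#18 T1 CAS(8→9) fails; counter now 10

T0 = (7, 0)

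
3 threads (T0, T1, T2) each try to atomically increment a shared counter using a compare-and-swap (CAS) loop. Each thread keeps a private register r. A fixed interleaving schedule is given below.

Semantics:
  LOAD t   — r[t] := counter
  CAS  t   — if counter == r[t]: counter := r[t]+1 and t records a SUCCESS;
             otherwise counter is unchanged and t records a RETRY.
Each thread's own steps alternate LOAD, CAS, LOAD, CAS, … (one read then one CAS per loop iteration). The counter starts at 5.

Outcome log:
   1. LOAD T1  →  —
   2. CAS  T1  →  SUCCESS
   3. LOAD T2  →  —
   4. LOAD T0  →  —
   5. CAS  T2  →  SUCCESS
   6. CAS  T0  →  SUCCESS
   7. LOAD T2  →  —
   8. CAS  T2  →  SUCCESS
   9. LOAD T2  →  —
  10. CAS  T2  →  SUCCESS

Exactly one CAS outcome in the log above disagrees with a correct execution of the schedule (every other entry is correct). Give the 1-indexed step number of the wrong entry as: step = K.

Re-executing:
[1] T1.load  rd  (counter 5, T1.r 5)
[2] T1.cas  hit  (counter 6, T1.r 5)
[3] T2.load  rd  (counter 6, T2.r 6)
[4] T0.load  rd  (counter 6, T0.r 6)
[5] T2.cas  hit  (counter 7, T2.r 6)
[6] T0.cas  miss  (counter 7, T0.r 6)
[7] T2.load  rd  (counter 7, T2.r 7)
[8] T2.cas  hit  (counter 8, T2.r 7)
[9] T2.load  rd  (counter 8, T2.r 8)
[10] T2.cas  hit  (counter 9, T2.r 8)
Log disagrees first at step 6.

step = 6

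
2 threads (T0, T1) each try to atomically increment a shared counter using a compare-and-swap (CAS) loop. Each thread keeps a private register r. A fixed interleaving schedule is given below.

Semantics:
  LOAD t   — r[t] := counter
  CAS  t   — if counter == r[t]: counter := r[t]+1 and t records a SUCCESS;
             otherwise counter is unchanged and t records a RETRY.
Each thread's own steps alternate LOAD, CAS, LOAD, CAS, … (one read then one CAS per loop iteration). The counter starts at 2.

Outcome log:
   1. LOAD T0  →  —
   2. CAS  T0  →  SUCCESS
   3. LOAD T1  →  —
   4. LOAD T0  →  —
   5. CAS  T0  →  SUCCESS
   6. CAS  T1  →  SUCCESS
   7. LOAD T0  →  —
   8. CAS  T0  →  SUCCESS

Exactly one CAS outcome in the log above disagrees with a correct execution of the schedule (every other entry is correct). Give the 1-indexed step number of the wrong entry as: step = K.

Correct run:
#1 T0 reads 2
#2 T0 CAS(2→3) writes; counter now 3
#3 T1 reads 3
#4 T0 reads 3
#5 T0 CAS(3→4) writes; counter now 4
#6 T1 CAS(3→4) fails; counter now 4
#7 T0 reads 4
#8 T0 CAS(4→5) writes; counter now 5
Mismatch at 6.

step = 6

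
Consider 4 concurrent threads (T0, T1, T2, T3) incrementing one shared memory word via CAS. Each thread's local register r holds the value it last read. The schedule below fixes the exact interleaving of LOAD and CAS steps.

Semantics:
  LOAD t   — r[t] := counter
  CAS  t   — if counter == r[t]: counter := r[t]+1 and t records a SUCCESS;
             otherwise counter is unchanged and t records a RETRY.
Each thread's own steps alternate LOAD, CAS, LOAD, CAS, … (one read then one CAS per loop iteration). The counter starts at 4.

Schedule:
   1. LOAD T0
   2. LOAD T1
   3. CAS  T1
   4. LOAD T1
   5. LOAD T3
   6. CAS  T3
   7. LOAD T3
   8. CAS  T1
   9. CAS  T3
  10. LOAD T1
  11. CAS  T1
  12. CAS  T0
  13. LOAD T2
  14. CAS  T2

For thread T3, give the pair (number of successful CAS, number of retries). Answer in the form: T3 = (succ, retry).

1. LOAD T0 → mem=4 r[T0]=4 [LOAD]
2. LOAD T1 → mem=4 r[T1]=4 [LOAD]
3. CAS T1 → mem=5 r[T1]=4 [OK]
4. LOAD T1 → mem=5 r[T1]=5 [LOAD]
5. LOAD T3 → mem=5 r[T3]=5 [LOAD]
6. CAS T3 → mem=6 r[T3]=5 [OK]
7. LOAD T3 → mem=6 r[T3]=6 [LOAD]
8. CAS T1 → mem=6 r[T1]=5 [RETRY]
9. CAS T3 → mem=7 r[T3]=6 [OK]
10. LOAD T1 → mem=7 r[T1]=7 [LOAD]
11. CAS T1 → mem=8 r[T1]=7 [OK]
12. CAS T0 → mem=8 r[T0]=4 [RETRY]
13. LOAD T2 → mem=8 r[T2]=8 [LOAD]
14. CAS T2 → mem=9 r[T2]=8 [OK]

T3 = (2, 0)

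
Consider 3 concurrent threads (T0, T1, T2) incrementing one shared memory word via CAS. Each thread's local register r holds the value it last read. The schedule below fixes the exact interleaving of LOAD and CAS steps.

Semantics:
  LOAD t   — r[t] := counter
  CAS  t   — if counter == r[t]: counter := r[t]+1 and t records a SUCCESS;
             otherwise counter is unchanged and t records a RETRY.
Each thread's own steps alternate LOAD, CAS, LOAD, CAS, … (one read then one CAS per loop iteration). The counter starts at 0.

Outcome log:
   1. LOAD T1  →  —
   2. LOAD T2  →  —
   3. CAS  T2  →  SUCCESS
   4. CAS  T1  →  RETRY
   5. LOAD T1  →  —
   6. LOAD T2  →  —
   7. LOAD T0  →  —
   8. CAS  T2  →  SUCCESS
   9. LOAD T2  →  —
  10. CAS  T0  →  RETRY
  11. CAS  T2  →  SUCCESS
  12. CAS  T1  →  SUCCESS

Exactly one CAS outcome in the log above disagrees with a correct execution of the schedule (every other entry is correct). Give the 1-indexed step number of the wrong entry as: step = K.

Re-executing:
#1 T1 reads 0
#2 T2 reads 0
#3 T2 CAS(0→1) writes; counter now 1
#4 T1 CAS(0→1) fails; counter now 1
#5 T1 reads 1
#6 T2 reads 1
#7 T0 reads 1
#8 T2 CAS(1→2) writes; counter now 2
#9 T2 reads 2
#10 T0 CAS(1→2) fails; counter now 2
#11 T2 CAS(2→3) writes; counter now 3
#12 T1 CAS(1→2) fails; counter now 3
Flip is step 12.

step = 12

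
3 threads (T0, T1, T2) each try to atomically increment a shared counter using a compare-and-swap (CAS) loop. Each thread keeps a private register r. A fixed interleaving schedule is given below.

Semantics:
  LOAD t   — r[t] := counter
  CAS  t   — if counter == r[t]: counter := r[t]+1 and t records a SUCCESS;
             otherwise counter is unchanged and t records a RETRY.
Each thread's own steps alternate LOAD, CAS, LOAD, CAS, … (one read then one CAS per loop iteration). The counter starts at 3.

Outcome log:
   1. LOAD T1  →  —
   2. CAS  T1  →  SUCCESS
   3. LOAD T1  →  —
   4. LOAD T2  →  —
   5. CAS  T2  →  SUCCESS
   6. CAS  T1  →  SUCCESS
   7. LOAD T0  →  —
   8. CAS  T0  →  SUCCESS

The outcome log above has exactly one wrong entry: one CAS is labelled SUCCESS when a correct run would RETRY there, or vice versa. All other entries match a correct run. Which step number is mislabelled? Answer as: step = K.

Re-executing:
   1) LOAD T1:  M=3  r_T1=3
   2) CAS  T1:  M=4  r_T1=3 ✓
   3) LOAD T1:  M=4  r_T1=4
   4) LOAD T2:  M=4  r_T2=4
   5) CAS  T2:  M=5  r_T2=4 ✓
   6) CAS  T1:  M=5  r_T1=4 ✗
   7) LOAD T0:  M=5  r_T0=5
   8) CAS  T0:  M=6  r_T0=5 ✓
Log disagrees first at step 6.

step = 6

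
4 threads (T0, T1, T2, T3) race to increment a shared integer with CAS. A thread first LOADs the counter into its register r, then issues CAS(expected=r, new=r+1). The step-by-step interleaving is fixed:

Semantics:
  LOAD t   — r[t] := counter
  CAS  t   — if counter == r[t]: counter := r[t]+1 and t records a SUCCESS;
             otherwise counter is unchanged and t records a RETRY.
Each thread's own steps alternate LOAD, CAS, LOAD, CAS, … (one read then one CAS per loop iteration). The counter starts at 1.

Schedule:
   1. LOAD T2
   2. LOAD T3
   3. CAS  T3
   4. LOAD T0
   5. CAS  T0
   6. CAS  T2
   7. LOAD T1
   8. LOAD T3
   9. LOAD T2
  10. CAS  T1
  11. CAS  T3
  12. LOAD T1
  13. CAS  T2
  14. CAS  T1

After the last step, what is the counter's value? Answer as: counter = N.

[1] T2.load  rd  (counter 1, T2.r 1)
[2] T3.load  rd  (counter 1, T3.r 1)
[3] T3.cas  hit  (counter 2, T3.r 1)
[4] T0.load  rd  (counter 2, T0.r 2)
[5] T0.cas  hit  (counter 3, T0.r 2)
[6] T2.cas  miss  (counter 3, T2.r 1)
[7] T1.load  rd  (counter 3, T1.r 3)
[8] T3.load  rd  (counter 3, T3.r 3)
[9] T2.load  rd  (counter 3, T2.r 3)
[10] T1.cas  hit  (counter 4, T1.r 3)
[11] T3.cas  miss  (counter 4, T3.r 3)
[12] T1.load  rd  (counter 4, T1.r 4)
[13] T2.cas  miss  (counter 4, T2.r 3)
[14] T1.cas  hit  (counter 5, T1.r 4)

counter = 5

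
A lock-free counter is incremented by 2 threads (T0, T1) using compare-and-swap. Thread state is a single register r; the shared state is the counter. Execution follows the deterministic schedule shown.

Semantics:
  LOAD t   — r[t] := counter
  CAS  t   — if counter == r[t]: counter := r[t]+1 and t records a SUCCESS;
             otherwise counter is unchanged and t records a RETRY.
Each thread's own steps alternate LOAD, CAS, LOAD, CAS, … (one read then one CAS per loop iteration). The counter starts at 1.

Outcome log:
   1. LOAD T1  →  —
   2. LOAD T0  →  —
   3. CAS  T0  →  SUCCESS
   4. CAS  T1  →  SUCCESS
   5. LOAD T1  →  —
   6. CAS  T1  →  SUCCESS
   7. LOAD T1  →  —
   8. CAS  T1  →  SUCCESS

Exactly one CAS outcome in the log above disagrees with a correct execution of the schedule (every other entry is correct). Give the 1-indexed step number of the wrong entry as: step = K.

Re-executing:
#1 T1 reads 1
#2 T0 reads 1
#3 T0 CAS(1→2) writes; counter now 2
#4 T1 CAS(1→2) fails; counter now 2
#5 T1 reads 2
#6 T1 CAS(2→3) writes; counter now 3
#7 T1 reads 3
#8 T1 CAS(3→4) writes; counter now 4
Flip is step 4.

step = 4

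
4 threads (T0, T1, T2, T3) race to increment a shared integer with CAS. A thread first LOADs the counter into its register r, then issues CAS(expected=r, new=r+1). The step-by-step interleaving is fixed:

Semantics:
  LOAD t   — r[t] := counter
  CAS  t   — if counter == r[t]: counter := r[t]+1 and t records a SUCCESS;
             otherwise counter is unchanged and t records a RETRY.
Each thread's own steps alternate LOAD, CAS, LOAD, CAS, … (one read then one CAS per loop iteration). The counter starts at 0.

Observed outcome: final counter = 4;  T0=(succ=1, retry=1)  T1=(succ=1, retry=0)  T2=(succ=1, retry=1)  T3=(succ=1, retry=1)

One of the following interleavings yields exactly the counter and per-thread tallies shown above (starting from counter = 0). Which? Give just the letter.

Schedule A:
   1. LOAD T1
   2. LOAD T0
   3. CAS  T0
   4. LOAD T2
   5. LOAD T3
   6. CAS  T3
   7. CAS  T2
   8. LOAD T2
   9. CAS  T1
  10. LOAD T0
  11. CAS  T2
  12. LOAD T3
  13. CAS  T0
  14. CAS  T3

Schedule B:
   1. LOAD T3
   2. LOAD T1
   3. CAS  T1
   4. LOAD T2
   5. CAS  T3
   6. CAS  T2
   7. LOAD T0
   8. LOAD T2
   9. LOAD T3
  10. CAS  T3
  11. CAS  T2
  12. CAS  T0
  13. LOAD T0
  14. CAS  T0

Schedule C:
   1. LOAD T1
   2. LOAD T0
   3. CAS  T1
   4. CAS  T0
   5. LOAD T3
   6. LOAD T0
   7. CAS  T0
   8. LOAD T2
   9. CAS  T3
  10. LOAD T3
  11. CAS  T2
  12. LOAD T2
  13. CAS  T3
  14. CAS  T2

B

Run B:
1. LOAD T3 → mem=0 r[T3]=0 [LOAD]
2. LOAD T1 → mem=0 r[T1]=0 [LOAD]
3. CAS T1 → mem=1 r[T1]=0 [OK]
4. LOAD T2 → mem=1 r[T2]=1 [LOAD]
5. CAS T3 → mem=1 r[T3]=0 [RETRY]
6. CAS T2 → mem=2 r[T2]=1 [OK]
7. LOAD T0 → mem=2 r[T0]=2 [LOAD]
8. LOAD T2 → mem=2 r[T2]=2 [LOAD]
9. LOAD T3 → mem=2 r[T3]=2 [LOAD]
10. CAS T3 → mem=3 r[T3]=2 [OK]
11. CAS T2 → mem=3 r[T2]=2 [RETRY]
12. CAS T0 → mem=3 r[T0]=2 [RETRY]
13. LOAD T0 → mem=3 r[T0]=3 [LOAD]
14. CAS T0 → mem=4 r[T0]=3 [OK]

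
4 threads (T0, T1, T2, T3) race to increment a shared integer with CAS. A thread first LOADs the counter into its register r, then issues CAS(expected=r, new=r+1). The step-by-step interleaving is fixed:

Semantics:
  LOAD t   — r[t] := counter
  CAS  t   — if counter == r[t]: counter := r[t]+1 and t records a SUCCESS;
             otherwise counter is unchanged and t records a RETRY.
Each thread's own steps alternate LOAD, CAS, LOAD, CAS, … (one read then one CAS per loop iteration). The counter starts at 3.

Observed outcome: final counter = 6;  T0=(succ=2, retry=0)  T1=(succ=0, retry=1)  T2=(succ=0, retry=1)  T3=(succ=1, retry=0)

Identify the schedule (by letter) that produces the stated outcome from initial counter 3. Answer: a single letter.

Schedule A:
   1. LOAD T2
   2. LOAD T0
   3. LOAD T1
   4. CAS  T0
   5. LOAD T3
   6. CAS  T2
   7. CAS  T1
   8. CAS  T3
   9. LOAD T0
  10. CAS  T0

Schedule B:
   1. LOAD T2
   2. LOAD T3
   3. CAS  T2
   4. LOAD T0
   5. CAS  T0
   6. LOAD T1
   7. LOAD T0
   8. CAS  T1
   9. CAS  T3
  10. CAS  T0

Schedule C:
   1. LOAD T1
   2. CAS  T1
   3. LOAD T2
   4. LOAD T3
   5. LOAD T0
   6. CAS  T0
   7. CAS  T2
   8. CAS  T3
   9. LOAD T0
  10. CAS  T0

Run A:
   1) LOAD T2:  M=3  r_T2=3
   2) LOAD T0:  M=3  r_T0=3
   3) LOAD T1:  M=3  r_T1=3
   4) CAS  T0:  M=4  r_T0=3 ✓
   5) LOAD T3:  M=4  r_T3=4
   6) CAS  T2:  M=4  r_T2=3 ✗
   7) CAS  T1:  M=4  r_T1=3 ✗
   8) CAS  T3:  M=5  r_T3=4 ✓
   9) LOAD T0:  M=5  r_T0=5
  10) CAS  T0:  M=6  r_T0=5 ✓

A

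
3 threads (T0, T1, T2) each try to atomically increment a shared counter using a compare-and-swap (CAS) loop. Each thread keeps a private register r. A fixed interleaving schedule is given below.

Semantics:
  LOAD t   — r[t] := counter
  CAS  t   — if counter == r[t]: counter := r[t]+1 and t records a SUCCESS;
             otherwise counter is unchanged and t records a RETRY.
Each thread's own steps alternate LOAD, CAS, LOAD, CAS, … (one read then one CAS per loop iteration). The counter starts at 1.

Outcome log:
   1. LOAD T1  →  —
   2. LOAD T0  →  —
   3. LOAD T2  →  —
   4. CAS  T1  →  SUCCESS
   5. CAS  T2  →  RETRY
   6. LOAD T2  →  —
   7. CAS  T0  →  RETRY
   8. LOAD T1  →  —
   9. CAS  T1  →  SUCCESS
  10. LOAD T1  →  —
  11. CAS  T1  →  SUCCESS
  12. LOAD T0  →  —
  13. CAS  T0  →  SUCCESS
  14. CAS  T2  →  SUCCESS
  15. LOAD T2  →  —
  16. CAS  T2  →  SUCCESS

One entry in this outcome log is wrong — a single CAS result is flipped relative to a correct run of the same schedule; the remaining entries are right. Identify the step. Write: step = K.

Correct run:
1. LOAD T1 → mem=1 r[T1]=1 [LOAD]
2. LOAD T0 → mem=1 r[T0]=1 [LOAD]
3. LOAD T2 → mem=1 r[T2]=1 [LOAD]
4. CAS T1 → mem=2 r[T1]=1 [OK]
5. CAS T2 → mem=2 r[T2]=1 [RETRY]
6. LOAD T2 → mem=2 r[T2]=2 [LOAD]
7. CAS T0 → mem=2 r[T0]=1 [RETRY]
8. LOAD T1 → mem=2 r[T1]=2 [LOAD]
9. CAS T1 → mem=3 r[T1]=2 [OK]
10. LOAD T1 → mem=3 r[T1]=3 [LOAD]
11. CAS T1 → mem=4 r[T1]=3 [OK]
12. LOAD T0 → mem=4 r[T0]=4 [LOAD]
13. CAS T0 → mem=5 r[T0]=4 [OK]
14. CAS T2 → mem=5 r[T2]=2 [RETRY]
15. LOAD T2 → mem=5 r[T2]=5 [LOAD]
16. CAS T2 → mem=6 r[T2]=5 [OK]
Log disagrees first at step 14.

step = 14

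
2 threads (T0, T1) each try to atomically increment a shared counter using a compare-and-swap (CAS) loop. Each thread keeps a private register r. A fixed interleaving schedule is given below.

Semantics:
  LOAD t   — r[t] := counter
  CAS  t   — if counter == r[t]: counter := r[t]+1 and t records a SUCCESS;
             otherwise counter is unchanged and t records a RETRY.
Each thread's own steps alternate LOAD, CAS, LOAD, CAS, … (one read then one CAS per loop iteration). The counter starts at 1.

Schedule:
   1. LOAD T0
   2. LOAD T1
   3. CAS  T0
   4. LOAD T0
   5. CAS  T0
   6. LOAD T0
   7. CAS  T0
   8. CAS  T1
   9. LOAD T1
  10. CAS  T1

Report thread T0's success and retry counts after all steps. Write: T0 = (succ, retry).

T0 LOAD — after: cnt=1, r=1 — load
T1 LOAD — after: cnt=1, r=1 — load
T0 CAS — after: cnt=2, r=1 — ok
T0 LOAD — after: cnt=2, r=2 — load
T0 CAS — after: cnt=3, r=2 — ok
T0 LOAD — after: cnt=3, r=3 — load
T0 CAS — after: cnt=4, r=3 — ok
T1 CAS — after: cnt=4, r=1 — retry
T1 LOAD — after: cnt=4, r=4 — load
T1 CAS — after: cnt=5, r=4 — ok

T0 = (3, 0)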